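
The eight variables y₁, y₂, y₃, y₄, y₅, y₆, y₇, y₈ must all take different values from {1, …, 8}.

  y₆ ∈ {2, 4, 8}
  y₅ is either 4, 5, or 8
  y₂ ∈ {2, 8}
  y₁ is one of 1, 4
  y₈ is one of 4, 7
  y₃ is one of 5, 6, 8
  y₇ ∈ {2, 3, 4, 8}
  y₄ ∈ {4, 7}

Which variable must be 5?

The 8 variables draw from only 8 values {1, 2, 3, 4, 5, 6, 7, 8}, so each is used; only y₁ can be 1, hence y₁ = 1.
Among the 7 still-open variables, 3 fits only y₇ (and all 7 values in {2, 3, 4, 5, 6, 7, 8} must be used), so y₇ = 3.
Among the 6 still-open variables, 6 fits only y₃ (and all 6 values in {2, 4, 5, 6, 7, 8} must be used), so y₃ = 6.
The 5 still-open variables together cover exactly {2, 4, 5, 7, 8} — 5 values for 5 variables — and 5 appears only in y₅'s list, so y₅ = 5.

y₅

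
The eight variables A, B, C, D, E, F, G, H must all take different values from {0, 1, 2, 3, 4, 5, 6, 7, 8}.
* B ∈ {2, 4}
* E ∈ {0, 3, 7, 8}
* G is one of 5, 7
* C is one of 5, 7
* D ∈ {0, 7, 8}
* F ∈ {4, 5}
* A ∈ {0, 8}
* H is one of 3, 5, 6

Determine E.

Among the 8 variables, 2 fits only B (and all 8 values in {0, 2, 3, 4, 5, 6, 7, 8} must be used), so B = 2.
The 7 still-open variables draw from only 7 values {0, 3, 4, 5, 6, 7, 8}, so each is used; only F can be 4, hence F = 4.
The 6 still-open variables together cover exactly {0, 3, 5, 6, 7, 8} — 6 values for 6 variables — and 6 appears only in H's list, so H = 6.
The 5 still-open variables draw from only 5 values {0, 3, 5, 7, 8}, so each is used; only E can be 3, hence E = 3.

3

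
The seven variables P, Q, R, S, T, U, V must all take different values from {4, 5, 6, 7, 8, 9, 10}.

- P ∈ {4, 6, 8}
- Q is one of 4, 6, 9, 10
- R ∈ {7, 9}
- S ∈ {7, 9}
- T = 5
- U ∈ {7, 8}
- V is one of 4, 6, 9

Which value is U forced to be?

T must be 5 (only option left).
Among the 6 still-open variables, 10 fits only Q (and all 6 values in {4, 6, 7, 8, 9, 10} must be used), so Q = 10.
R and S between them cover only {7, 9} — a naked pair. Remove those values from U, V.
So U = 8.

8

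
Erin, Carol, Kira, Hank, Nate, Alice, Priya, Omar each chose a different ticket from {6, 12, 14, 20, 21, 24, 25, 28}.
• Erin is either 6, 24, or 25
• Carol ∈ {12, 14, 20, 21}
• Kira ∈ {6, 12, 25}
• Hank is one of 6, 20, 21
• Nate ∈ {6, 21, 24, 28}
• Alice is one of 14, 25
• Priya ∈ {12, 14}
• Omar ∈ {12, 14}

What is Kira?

6

The 8 variables together cover exactly {6, 12, 14, 20, 21, 24, 25, 28} — 8 values for 8 variables — and 28 appears only in Nate's list, so Nate = 28.
The 7 still-open variables draw from only 7 values {6, 12, 14, 20, 21, 24, 25}, so each is used; only Erin can be 24, hence Erin = 24.
Priya and Omar between them cover only {12, 14} — a naked pair. Remove those values from Carol, Kira, Alice.
Alice has just one choice, so Alice = 25. Remove 25 from Kira.
So Kira = 6.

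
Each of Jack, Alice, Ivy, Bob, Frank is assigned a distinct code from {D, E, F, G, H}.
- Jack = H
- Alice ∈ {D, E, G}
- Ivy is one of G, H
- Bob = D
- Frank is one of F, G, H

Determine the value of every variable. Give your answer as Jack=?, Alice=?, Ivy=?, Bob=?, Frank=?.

Jack must be H (only option left). Eliminate H elsewhere: Ivy, Frank.
That leaves Ivy = G. Strike G from Alice, Frank.
Bob must be D (only option left). Remove D from Alice.
Frank has just one choice, so Frank = F.
Alice has just one choice, so Alice = E.

Jack=H, Alice=E, Ivy=G, Bob=D, Frank=F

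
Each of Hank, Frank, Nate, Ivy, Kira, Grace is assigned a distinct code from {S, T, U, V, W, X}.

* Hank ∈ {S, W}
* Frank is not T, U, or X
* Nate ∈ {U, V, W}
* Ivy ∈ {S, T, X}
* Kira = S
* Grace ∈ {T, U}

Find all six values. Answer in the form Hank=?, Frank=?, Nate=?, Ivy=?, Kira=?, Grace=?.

Hank=W, Frank=V, Nate=U, Ivy=X, Kira=S, Grace=T

Kira has just one choice, so Kira = S. Remove S from Hank, Frank, Ivy.
Hank must be W (only option left). Remove W from Frank, Nate.
Frank's domain is down to {V}, so Frank = V. Eliminate V elsewhere: Nate.
That leaves Nate = U. Remove U from Grace.
That leaves Grace = T. Strike T from Ivy.
Ivy has just one choice, so Ivy = X.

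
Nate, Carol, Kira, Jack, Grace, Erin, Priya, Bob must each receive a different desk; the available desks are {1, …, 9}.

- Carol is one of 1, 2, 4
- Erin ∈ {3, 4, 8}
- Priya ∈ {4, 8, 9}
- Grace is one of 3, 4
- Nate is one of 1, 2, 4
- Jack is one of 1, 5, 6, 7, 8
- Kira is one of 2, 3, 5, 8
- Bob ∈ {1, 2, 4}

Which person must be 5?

Kira

Nate, Carol, Bob share exactly the 3 values {1, 2, 4}; by pigeonhole those values go to them, so strike 1, 2, 4 from Kira, Jack, Grace, Erin, Priya.
Grace has just one choice, so Grace = 3. Remove 3 from Kira, Erin.
Erin's domain is down to {8}, so Erin = 8. So Kira, Jack, Priya can't be 8.
So 5 goes to Kira.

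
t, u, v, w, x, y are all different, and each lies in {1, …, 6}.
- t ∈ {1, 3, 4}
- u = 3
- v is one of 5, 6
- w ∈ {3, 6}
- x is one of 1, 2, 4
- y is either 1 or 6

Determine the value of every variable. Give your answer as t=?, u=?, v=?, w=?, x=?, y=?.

t=4, u=3, v=5, w=6, x=2, y=1

u must be 3 (only option left). Remove 3 from t, w.
w's domain is down to {6}, so w = 6. So v, y can't be 6.
y has just one choice, so y = 1. Remove 1 from t, x.
t's domain is down to {4}, so t = 4. So x can't be 4.
v must be 5 (only option left).
That leaves x = 2.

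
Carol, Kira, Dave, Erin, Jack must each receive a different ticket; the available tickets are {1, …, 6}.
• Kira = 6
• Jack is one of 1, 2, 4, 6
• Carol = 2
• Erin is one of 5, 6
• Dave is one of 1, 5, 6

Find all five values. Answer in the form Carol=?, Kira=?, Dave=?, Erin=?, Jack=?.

Carol's domain is down to {2}, so Carol = 2. Eliminate 2 elsewhere: Jack.
Kira's domain is down to {6}, so Kira = 6. Eliminate 6 elsewhere: Dave, Erin, Jack.
Erin's domain is down to {5}, so Erin = 5. Strike 5 from Dave.
Dave has just one choice, so Dave = 1. Strike 1 from Jack.
Jack has just one choice, so Jack = 4.

Carol=2, Kira=6, Dave=1, Erin=5, Jack=4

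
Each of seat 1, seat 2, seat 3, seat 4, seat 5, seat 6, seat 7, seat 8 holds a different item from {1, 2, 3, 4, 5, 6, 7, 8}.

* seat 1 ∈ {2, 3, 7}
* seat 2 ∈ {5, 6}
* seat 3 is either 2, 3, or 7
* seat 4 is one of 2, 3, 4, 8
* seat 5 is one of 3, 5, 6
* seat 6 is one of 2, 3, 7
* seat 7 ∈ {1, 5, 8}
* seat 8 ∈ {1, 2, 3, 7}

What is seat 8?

1

Among the 8 variables, 4 fits only seat 4 (and all 8 values in {1, 2, 3, 4, 5, 6, 7, 8} must be used), so seat 4 = 4.
The 7 still-open variables together cover exactly {1, 2, 3, 5, 6, 7, 8} — 7 values for 7 variables — and 8 appears only in seat 7's list, so seat 7 = 8.
The 6 still-open variables draw from only 6 values {1, 2, 3, 5, 6, 7}, so each is used; only seat 8 can be 1, hence seat 8 = 1.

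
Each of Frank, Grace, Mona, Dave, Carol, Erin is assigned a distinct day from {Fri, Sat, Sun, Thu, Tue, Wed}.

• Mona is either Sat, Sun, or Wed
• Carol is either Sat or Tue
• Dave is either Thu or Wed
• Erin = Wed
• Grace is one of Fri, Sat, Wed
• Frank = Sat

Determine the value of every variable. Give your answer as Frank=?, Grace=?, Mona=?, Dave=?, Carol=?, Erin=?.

Frank=Sat, Grace=Fri, Mona=Sun, Dave=Thu, Carol=Tue, Erin=Wed

Frank has just one choice, so Frank = Sat. Eliminate Sat elsewhere: Grace, Mona, Carol.
Carol has just one choice, so Carol = Tue.
Erin has just one choice, so Erin = Wed. Strike Wed from Grace, Mona, Dave.
Grace's domain is down to {Fri}, so Grace = Fri.
Mona's domain is down to {Sun}, so Mona = Sun.
Dave must be Thu (only option left).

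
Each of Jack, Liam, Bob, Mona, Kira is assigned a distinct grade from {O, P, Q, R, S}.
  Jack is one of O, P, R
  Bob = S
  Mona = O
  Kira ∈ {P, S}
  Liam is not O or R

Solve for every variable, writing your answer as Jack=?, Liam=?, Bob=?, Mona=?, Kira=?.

Bob must be S (only option left). Strike S from Liam, Kira.
Mona has just one choice, so Mona = O. Strike O from Jack.
Kira has just one choice, so Kira = P. Remove P from Jack, Liam.
Jack's domain is down to {R}, so Jack = R.
That leaves Liam = Q.

Jack=R, Liam=Q, Bob=S, Mona=O, Kira=P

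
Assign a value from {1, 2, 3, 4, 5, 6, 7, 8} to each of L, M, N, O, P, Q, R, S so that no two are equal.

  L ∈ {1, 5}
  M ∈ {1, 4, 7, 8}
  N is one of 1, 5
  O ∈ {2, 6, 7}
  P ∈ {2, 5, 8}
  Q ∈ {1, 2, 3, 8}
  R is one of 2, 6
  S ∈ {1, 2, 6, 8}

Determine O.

The 8 variables together cover exactly {1, 2, 3, 4, 5, 6, 7, 8} — 8 values for 8 variables — and 3 appears only in Q's list, so Q = 3.
Among the 7 still-open variables, 4 fits only M (and all 7 values in {1, 2, 4, 5, 6, 7, 8} must be used), so M = 4.
The 6 still-open variables draw from only 6 values {1, 2, 5, 6, 7, 8}, so each is used; only O can be 7, hence O = 7.

7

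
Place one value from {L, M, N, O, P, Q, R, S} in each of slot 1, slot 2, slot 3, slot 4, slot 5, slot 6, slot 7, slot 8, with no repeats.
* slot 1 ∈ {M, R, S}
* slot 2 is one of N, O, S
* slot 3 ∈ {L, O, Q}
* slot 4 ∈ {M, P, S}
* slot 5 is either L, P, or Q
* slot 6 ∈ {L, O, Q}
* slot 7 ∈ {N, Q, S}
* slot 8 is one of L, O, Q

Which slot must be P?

Among the 8 variables, R fits only slot 1 (and all 8 values in {L, M, N, O, P, Q, R, S} must be used), so slot 1 = R.
Among the 7 still-open variables, M fits only slot 4 (and all 7 values in {L, M, N, O, P, Q, S} must be used), so slot 4 = M.
Among the 6 still-open variables, P fits only slot 5 (and all 6 values in {L, N, O, P, Q, S} must be used), so slot 5 = P.

slot 5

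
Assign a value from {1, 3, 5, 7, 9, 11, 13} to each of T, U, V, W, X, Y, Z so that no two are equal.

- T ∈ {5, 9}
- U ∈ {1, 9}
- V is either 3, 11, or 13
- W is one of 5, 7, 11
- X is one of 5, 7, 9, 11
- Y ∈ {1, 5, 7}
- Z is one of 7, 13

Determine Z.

The 7 variables together cover exactly {1, 3, 5, 7, 9, 11, 13} — 7 values for 7 variables — and 3 appears only in V's list, so V = 3.
The 6 still-open variables draw from only 6 values {1, 5, 7, 9, 11, 13}, so each is used; only Z can be 13, hence Z = 13.

13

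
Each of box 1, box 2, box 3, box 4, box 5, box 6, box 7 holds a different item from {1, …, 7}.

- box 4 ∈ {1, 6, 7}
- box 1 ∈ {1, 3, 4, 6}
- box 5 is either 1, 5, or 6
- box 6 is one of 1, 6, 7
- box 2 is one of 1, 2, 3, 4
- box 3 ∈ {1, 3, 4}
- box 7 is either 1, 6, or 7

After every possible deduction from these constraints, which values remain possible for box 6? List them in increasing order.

Among the 7 variables, 2 fits only box 2 (and all 7 values in {1, 2, 3, 4, 5, 6, 7} must be used), so box 2 = 2.
The 6 still-open variables draw from only 6 values {1, 3, 4, 5, 6, 7}, so each is used; only box 5 can be 5, hence box 5 = 5.
box 4, box 6, box 7 share exactly the 3 values {1, 6, 7}; by pigeonhole those values go to them, so strike 1, 6, 7 from box 1, box 3.
No further eliminations apply; box 6 can still be any of 1, 6, 7.

1, 6, 7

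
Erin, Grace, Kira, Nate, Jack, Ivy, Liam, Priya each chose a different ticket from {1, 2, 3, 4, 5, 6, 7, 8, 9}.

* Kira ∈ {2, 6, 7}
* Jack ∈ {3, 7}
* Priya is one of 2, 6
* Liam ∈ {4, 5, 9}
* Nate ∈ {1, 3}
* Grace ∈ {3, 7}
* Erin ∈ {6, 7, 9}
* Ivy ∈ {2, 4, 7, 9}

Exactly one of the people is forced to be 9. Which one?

Erin

The 8 variables draw from only 8 values {1, 2, 3, 4, 5, 6, 7, 9}, so each is used; only Nate can be 1, hence Nate = 1.
Among the 7 still-open variables, 5 fits only Liam (and all 7 values in {2, 3, 4, 5, 6, 7, 9} must be used), so Liam = 5.
The 6 still-open variables together cover exactly {2, 3, 4, 6, 7, 9} — 6 values for 6 variables — and 4 appears only in Ivy's list, so Ivy = 4.
The 5 still-open variables draw from only 5 values {2, 3, 6, 7, 9}, so each is used; only Erin can be 9, hence Erin = 9.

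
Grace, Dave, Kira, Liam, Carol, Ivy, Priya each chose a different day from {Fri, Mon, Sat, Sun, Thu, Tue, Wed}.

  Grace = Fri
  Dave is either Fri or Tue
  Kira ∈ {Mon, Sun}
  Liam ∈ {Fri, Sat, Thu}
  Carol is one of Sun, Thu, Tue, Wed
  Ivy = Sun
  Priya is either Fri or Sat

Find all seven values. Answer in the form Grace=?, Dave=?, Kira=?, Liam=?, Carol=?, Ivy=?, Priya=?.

Grace's domain is down to {Fri}, so Grace = Fri. Remove Fri from Dave, Liam, Priya.
That leaves Dave = Tue. Eliminate Tue elsewhere: Carol.
Ivy's domain is down to {Sun}, so Ivy = Sun. Eliminate Sun elsewhere: Kira, Carol.
That leaves Priya = Sat. Remove Sat from Liam.
Kira's domain is down to {Mon}, so Kira = Mon.
Liam must be Thu (only option left). Strike Thu from Carol.
That leaves Carol = Wed.

Grace=Fri, Dave=Tue, Kira=Mon, Liam=Thu, Carol=Wed, Ivy=Sun, Priya=Sat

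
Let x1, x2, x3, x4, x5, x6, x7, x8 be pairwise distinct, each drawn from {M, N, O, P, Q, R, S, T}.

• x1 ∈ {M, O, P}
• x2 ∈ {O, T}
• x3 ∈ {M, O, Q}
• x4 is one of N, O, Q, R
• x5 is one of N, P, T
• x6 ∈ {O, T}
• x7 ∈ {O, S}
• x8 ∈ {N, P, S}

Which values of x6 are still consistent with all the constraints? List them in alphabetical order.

The 8 variables draw from only 8 values {M, N, O, P, Q, R, S, T}, so each is used; only x4 can be R, hence x4 = R.
The 7 still-open variables draw from only 7 values {M, N, O, P, Q, S, T}, so each is used; only x3 can be Q, hence x3 = Q.
Among the 6 still-open variables, M fits only x1 (and all 6 values in {M, N, O, P, S, T} must be used), so x1 = M.
x2 and x6 between them cover only {O, T} — a naked pair. Remove those values from x5, x7.
That leaves x7 = S. So x8 can't be S.
No further eliminations apply; x6 can still be any of O, T.

O, T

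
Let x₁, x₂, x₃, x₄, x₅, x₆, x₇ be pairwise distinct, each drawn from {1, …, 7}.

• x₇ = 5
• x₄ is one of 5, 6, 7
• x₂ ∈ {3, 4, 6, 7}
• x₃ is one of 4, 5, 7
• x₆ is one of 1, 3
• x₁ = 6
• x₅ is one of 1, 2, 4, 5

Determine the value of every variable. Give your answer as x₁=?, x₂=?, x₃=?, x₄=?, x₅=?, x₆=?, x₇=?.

x₁ must be 6 (only option left). Eliminate 6 elsewhere: x₂, x₄.
x₇ must be 5 (only option left). Eliminate 5 elsewhere: x₃, x₄, x₅.
x₄'s domain is down to {7}, so x₄ = 7. Eliminate 7 elsewhere: x₂, x₃.
x₃ has just one choice, so x₃ = 4. So x₂, x₅ can't be 4.
x₂ must be 3 (only option left). Eliminate 3 elsewhere: x₆.
That leaves x₆ = 1. Eliminate 1 elsewhere: x₅.
x₅'s domain is down to {2}, so x₅ = 2.

x₁=6, x₂=3, x₃=4, x₄=7, x₅=2, x₆=1, x₇=5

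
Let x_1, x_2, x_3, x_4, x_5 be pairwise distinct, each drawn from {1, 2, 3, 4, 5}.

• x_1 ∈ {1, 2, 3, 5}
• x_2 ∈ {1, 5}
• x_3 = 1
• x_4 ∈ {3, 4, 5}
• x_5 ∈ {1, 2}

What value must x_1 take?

x_3's domain is down to {1}, so x_3 = 1. Eliminate 1 elsewhere: x_1, x_2, x_5.
That leaves x_5 = 2. Strike 2 from x_1.
x_2 must be 5 (only option left). Strike 5 from x_1, x_4.
So x_1 = 3.

3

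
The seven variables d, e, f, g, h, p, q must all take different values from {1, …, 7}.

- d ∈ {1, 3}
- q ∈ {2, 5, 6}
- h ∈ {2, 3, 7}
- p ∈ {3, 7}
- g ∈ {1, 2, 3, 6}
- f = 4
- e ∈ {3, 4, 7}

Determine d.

1

f's domain is down to {4}, so f = 4. Remove 4 from e.
The 6 still-open variables together cover exactly {1, 2, 3, 5, 6, 7} — 6 values for 6 variables — and 5 appears only in q's list, so q = 5.
The 5 still-open variables together cover exactly {1, 2, 3, 6, 7} — 5 values for 5 variables — and 6 appears only in g's list, so g = 6.
The 4 still-open variables together cover exactly {1, 2, 3, 7} — 4 values for 4 variables — and 1 appears only in d's list, so d = 1.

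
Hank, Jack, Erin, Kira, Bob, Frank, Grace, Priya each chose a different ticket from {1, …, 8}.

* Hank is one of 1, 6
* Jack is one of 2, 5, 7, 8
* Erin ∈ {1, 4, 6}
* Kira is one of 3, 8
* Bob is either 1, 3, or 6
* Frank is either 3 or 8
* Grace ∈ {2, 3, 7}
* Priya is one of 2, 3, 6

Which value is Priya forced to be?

2

The 8 variables together cover exactly {1, 2, 3, 4, 5, 6, 7, 8} — 8 values for 8 variables — and 4 appears only in Erin's list, so Erin = 4.
Among the 7 still-open variables, 5 fits only Jack (and all 7 values in {1, 2, 3, 5, 6, 7, 8} must be used), so Jack = 5.
The 6 still-open variables together cover exactly {1, 2, 3, 6, 7, 8} — 6 values for 6 variables — and 7 appears only in Grace's list, so Grace = 7.
The 5 still-open variables together cover exactly {1, 2, 3, 6, 8} — 5 values for 5 variables — and 2 appears only in Priya's list, so Priya = 2.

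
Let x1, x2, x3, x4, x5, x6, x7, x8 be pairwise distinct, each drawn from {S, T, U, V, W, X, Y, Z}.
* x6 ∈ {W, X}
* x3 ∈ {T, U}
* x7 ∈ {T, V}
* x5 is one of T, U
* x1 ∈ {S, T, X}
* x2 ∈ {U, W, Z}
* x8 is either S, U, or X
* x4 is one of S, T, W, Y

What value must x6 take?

The 8 variables together cover exactly {S, T, U, V, W, X, Y, Z} — 8 values for 8 variables — and V appears only in x7's list, so x7 = V.
The 7 still-open variables draw from only 7 values {S, T, U, W, X, Y, Z}, so each is used; only x4 can be Y, hence x4 = Y.
The 6 still-open variables draw from only 6 values {S, T, U, W, X, Z}, so each is used; only x2 can be Z, hence x2 = Z.
The 5 still-open variables draw from only 5 values {S, T, U, W, X}, so each is used; only x6 can be W, hence x6 = W.

W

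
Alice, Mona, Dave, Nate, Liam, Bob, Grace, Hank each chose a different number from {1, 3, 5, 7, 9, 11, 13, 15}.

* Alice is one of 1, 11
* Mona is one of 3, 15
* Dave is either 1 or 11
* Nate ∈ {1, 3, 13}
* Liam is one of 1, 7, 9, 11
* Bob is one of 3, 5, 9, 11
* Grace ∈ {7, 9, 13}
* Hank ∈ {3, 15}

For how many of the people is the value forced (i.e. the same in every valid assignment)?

The 8 variables draw from only 8 values {1, 3, 5, 7, 9, 11, 13, 15}, so each is used; only Bob can be 5, hence Bob = 5.
Alice and Dave share exactly the 2 values {1, 11}; by pigeonhole those values go to them, so strike 1, 11 from Nate, Liam.
Mona and Hank share exactly the 2 values {3, 15}; by pigeonhole those values go to them, so strike 3, 15 from Nate.
Nate has just one choice, so Nate = 13. Remove 13 from Grace.
Determined: Nate=13, Bob=5. The other people each still have more than one consistent value. That makes 2.

2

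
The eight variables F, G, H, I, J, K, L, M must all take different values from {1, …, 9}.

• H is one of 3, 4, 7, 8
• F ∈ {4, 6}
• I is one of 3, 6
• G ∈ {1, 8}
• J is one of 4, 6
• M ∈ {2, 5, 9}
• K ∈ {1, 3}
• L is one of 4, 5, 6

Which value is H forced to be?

The 2 variables F and J are confined to {4, 6}, which locks those values in; drop them from H, I, L.
I's domain is down to {3}, so I = 3. So H, K can't be 3.
K's domain is down to {1}, so K = 1. Eliminate 1 elsewhere: G.
L's domain is down to {5}, so L = 5. Remove 5 from M.
G has just one choice, so G = 8. Remove 8 from H.
So H = 7.

7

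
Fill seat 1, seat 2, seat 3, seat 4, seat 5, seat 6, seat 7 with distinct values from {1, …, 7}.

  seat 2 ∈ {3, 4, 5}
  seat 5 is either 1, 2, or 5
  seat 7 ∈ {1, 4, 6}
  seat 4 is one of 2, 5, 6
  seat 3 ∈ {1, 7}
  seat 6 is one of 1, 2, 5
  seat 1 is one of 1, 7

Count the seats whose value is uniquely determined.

The 7 variables together cover exactly {1, 2, 3, 4, 5, 6, 7} — 7 values for 7 variables — and 3 appears only in seat 2's list, so seat 2 = 3.
The 6 still-open variables together cover exactly {1, 2, 4, 5, 6, 7} — 6 values for 6 variables — and 4 appears only in seat 7's list, so seat 7 = 4.
The 5 still-open variables together cover exactly {1, 2, 5, 6, 7} — 5 values for 5 variables — and 6 appears only in seat 4's list, so seat 4 = 6.
seat 1 and seat 3 share exactly the 2 values {1, 7}; by pigeonhole those values go to them, so strike 1, 7 from seat 5, seat 6.
Determined: seat 2=3, seat 4=6, seat 7=4. The other seats each still have more than one consistent value. That makes 3.

3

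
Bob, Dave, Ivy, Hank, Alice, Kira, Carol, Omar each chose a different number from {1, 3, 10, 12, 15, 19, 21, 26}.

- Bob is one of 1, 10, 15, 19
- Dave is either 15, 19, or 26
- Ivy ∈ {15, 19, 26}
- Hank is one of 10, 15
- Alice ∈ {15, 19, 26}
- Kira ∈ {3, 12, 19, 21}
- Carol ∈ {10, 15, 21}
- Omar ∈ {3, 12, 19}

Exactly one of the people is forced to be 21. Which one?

Carol

Among the 8 variables, 1 fits only Bob (and all 8 values in {1, 3, 10, 12, 15, 19, 21, 26} must be used), so Bob = 1.
Dave, Ivy, Alice share exactly the 3 values {15, 19, 26}; by pigeonhole those values go to them, so strike 15, 19, 26 from Hank, Kira, Carol, Omar.
Hank has just one choice, so Hank = 10. Remove 10 from Carol.
So 21 goes to Carol.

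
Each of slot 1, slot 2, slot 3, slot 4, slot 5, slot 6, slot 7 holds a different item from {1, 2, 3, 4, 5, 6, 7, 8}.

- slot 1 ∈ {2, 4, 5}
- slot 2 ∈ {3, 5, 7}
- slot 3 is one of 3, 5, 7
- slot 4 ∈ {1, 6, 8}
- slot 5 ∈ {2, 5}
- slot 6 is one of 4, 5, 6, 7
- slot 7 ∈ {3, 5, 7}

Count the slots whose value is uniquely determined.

slot 2, slot 3, slot 7 between them cover only {3, 5, 7} — a naked triple. Remove those values from slot 1, slot 5, slot 6.
That leaves slot 5 = 2. Eliminate 2 elsewhere: slot 1.
slot 1 has just one choice, so slot 1 = 4. Eliminate 4 elsewhere: slot 6.
slot 6 has just one choice, so slot 6 = 6. Eliminate 6 elsewhere: slot 4.
Determined: slot 1=4, slot 5=2, slot 6=6. The other slots each still have more than one consistent value. That makes 3.

3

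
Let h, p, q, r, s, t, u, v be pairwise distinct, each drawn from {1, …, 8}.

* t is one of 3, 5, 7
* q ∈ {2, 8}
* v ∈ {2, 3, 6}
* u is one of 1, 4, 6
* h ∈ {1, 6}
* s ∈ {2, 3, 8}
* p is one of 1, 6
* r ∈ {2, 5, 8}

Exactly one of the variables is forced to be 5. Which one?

The 8 variables together cover exactly {1, 2, 3, 4, 5, 6, 7, 8} — 8 values for 8 variables — and 4 appears only in u's list, so u = 4.
The 7 still-open variables together cover exactly {1, 2, 3, 5, 6, 7, 8} — 7 values for 7 variables — and 7 appears only in t's list, so t = 7.
The 6 still-open variables draw from only 6 values {1, 2, 3, 5, 6, 8}, so each is used; only r can be 5, hence r = 5.

r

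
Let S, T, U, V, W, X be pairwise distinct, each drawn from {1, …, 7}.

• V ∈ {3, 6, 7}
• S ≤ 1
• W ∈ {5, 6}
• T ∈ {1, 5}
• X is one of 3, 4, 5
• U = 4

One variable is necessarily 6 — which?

W

S's domain is down to {1}, so S = 1. Remove 1 from T.
T must be 5 (only option left). Remove 5 from W, X.
So 6 goes to W.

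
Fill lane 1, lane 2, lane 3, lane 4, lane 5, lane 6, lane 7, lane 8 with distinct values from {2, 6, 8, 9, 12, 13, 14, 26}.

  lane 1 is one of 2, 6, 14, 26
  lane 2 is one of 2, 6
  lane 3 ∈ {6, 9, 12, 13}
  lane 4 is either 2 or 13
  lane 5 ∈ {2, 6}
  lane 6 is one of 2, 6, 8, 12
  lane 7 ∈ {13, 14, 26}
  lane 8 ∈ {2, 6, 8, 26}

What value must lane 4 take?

13

Among the 8 variables, 9 fits only lane 3 (and all 8 values in {2, 6, 8, 9, 12, 13, 14, 26} must be used), so lane 3 = 9.
The 7 still-open variables together cover exactly {2, 6, 8, 12, 13, 14, 26} — 7 values for 7 variables — and 12 appears only in lane 6's list, so lane 6 = 12.
Among the 6 still-open variables, 8 fits only lane 8 (and all 6 values in {2, 6, 8, 13, 14, 26} must be used), so lane 8 = 8.
lane 2 and lane 5 share exactly the 2 values {2, 6}; by pigeonhole those values go to them, so strike 2, 6 from lane 1, lane 4.
So lane 4 = 13.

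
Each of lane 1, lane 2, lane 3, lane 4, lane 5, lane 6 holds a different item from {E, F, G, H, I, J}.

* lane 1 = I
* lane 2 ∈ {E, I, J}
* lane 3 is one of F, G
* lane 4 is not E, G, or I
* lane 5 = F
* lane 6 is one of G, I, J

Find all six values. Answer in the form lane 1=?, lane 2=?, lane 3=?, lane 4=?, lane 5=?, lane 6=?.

lane 1=I, lane 2=E, lane 3=G, lane 4=H, lane 5=F, lane 6=J

lane 1's domain is down to {I}, so lane 1 = I. Strike I from lane 2, lane 6.
lane 5's domain is down to {F}, so lane 5 = F. Remove F from lane 3, lane 4.
lane 3 has just one choice, so lane 3 = G. Eliminate G elsewhere: lane 6.
lane 6 must be J (only option left). Eliminate J elsewhere: lane 2, lane 4.
lane 2 must be E (only option left).
lane 4 must be H (only option left).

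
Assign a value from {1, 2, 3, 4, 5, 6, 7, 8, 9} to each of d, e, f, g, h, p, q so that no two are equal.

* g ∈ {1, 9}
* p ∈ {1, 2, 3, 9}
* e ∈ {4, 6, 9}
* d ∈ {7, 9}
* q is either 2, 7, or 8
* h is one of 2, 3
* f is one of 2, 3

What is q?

f and h share exactly the 2 values {2, 3}; by pigeonhole those values go to them, so strike 2, 3 from p, q.
g and p between them cover only {1, 9} — a naked pair. Remove those values from d, e.
That leaves d = 7. Eliminate 7 elsewhere: q.
So q = 8.

8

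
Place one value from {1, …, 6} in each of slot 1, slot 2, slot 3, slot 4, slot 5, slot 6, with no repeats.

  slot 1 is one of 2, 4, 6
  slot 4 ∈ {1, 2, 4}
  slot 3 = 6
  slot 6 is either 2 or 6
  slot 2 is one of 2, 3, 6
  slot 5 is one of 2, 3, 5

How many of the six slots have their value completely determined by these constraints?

slot 3 must be 6 (only option left). Strike 6 from slot 1, slot 2, slot 6.
slot 6 must be 2 (only option left). So slot 1, slot 2, slot 4, slot 5 can't be 2.
That leaves slot 1 = 4. So slot 4 can't be 4.
slot 2's domain is down to {3}, so slot 2 = 3. So slot 5 can't be 3.
That leaves slot 4 = 1.
That leaves slot 5 = 5.
Every slot is fixed: slot 1=4, slot 2=3, slot 3=6, slot 4=1, slot 5=5, slot 6=2. That makes 6.

6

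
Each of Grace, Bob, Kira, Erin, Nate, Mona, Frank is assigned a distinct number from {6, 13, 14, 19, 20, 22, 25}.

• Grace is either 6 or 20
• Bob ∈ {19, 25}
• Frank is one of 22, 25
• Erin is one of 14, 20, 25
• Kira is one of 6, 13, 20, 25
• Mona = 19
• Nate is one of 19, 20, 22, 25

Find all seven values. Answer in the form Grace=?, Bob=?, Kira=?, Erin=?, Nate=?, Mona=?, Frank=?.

Grace=6, Bob=25, Kira=13, Erin=14, Nate=20, Mona=19, Frank=22

Mona has just one choice, so Mona = 19. Eliminate 19 elsewhere: Bob, Nate.
Bob has just one choice, so Bob = 25. Strike 25 from Kira, Erin, Nate, Frank.
Frank must be 22 (only option left). Remove 22 from Nate.
Nate's domain is down to {20}, so Nate = 20. Strike 20 from Grace, Kira, Erin.
Grace's domain is down to {6}, so Grace = 6. So Kira can't be 6.
Kira must be 13 (only option left).
Erin must be 14 (only option left).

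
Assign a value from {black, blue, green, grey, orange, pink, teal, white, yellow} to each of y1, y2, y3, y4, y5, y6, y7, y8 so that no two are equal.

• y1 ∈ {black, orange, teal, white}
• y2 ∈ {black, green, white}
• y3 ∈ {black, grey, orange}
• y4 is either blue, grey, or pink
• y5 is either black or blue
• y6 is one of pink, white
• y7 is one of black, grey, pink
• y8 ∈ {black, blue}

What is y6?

white

Among the 8 variables, green fits only y2 (and all 8 values in {black, blue, green, grey, orange, pink, teal, white} must be used), so y2 = green.
The 7 still-open variables draw from only 7 values {black, blue, grey, orange, pink, teal, white}, so each is used; only y1 can be teal, hence y1 = teal.
Among the 6 still-open variables, orange fits only y3 (and all 6 values in {black, blue, grey, orange, pink, white} must be used), so y3 = orange.
The 5 still-open variables draw from only 5 values {black, blue, grey, pink, white}, so each is used; only y6 can be white, hence y6 = white.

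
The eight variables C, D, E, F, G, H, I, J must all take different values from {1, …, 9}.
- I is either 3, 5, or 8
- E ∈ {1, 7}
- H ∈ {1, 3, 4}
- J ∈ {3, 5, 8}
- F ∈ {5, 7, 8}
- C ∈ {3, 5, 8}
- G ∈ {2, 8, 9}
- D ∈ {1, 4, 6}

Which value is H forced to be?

C, I, J share exactly the 3 values {3, 5, 8}; by pigeonhole those values go to them, so strike 3, 5, 8 from F, G, H.
F must be 7 (only option left). Remove 7 from E.
E's domain is down to {1}, so E = 1. So D, H can't be 1.
So H = 4.

4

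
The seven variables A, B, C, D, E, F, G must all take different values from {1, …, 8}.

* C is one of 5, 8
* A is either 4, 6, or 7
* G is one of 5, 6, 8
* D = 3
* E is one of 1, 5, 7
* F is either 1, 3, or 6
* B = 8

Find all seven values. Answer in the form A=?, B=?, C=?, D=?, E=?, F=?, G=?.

A=4, B=8, C=5, D=3, E=7, F=1, G=6

B must be 8 (only option left). So C, G can't be 8.
C has just one choice, so C = 5. Remove 5 from E, G.
D's domain is down to {3}, so D = 3. Eliminate 3 elsewhere: F.
G's domain is down to {6}, so G = 6. Eliminate 6 elsewhere: A, F.
F has just one choice, so F = 1. Eliminate 1 elsewhere: E.
E must be 7 (only option left). Strike 7 from A.
That leaves A = 4.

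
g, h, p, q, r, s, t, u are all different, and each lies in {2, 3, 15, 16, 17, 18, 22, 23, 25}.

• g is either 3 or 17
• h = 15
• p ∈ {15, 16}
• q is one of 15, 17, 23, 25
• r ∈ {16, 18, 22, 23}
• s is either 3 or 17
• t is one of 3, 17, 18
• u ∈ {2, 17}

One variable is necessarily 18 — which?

t

h must be 15 (only option left). Strike 15 from p, q.
p has just one choice, so p = 16. Eliminate 16 elsewhere: r.
g and s share exactly the 2 values {3, 17}; by pigeonhole those values go to them, so strike 3, 17 from q, t, u.
So 18 goes to t.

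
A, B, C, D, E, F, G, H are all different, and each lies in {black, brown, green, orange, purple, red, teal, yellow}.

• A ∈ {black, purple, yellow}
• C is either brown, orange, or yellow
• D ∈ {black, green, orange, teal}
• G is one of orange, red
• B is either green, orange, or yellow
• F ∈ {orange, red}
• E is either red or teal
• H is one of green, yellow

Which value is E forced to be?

Among the 8 variables, brown fits only C (and all 8 values in {black, brown, green, orange, purple, red, teal, yellow} must be used), so C = brown.
Among the 7 still-open variables, purple fits only A (and all 7 values in {black, green, orange, purple, red, teal, yellow} must be used), so A = purple.
The 6 still-open variables draw from only 6 values {black, green, orange, red, teal, yellow}, so each is used; only D can be black, hence D = black.
The 5 still-open variables together cover exactly {green, orange, red, teal, yellow} — 5 values for 5 variables — and teal appears only in E's list, so E = teal.

teal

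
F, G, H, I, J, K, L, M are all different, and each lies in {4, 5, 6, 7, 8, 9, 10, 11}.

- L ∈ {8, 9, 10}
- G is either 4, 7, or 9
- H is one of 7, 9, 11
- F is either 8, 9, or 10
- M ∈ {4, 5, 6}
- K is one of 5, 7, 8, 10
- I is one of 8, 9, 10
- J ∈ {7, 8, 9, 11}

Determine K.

5

The 8 variables draw from only 8 values {4, 5, 6, 7, 8, 9, 10, 11}, so each is used; only M can be 6, hence M = 6.
The 7 still-open variables draw from only 7 values {4, 5, 7, 8, 9, 10, 11}, so each is used; only G can be 4, hence G = 4.
The 6 still-open variables draw from only 6 values {5, 7, 8, 9, 10, 11}, so each is used; only K can be 5, hence K = 5.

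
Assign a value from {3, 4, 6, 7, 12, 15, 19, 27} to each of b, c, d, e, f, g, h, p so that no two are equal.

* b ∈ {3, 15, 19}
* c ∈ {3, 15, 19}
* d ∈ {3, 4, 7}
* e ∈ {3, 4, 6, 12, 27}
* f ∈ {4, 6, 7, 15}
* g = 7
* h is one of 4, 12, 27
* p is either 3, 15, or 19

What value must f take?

g has just one choice, so g = 7. So d, f can't be 7.
b, c, p share exactly the 3 values {3, 15, 19}; by pigeonhole those values go to them, so strike 3, 15, 19 from d, e, f.
d's domain is down to {4}, so d = 4. Strike 4 from e, f, h.
So f = 6.

6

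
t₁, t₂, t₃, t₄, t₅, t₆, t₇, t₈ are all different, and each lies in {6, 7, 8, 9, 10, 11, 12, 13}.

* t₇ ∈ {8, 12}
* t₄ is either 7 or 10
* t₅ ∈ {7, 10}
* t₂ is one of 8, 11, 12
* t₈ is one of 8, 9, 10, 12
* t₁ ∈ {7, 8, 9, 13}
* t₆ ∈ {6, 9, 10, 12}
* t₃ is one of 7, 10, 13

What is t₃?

Among the 8 variables, 6 fits only t₆ (and all 8 values in {6, 7, 8, 9, 10, 11, 12, 13} must be used), so t₆ = 6.
Among the 7 still-open variables, 11 fits only t₂ (and all 7 values in {7, 8, 9, 10, 11, 12, 13} must be used), so t₂ = 11.
The 2 variables t₄ and t₅ are confined to {7, 10}, which locks those values in; drop them from t₁, t₃, t₈.
So t₃ = 13.

13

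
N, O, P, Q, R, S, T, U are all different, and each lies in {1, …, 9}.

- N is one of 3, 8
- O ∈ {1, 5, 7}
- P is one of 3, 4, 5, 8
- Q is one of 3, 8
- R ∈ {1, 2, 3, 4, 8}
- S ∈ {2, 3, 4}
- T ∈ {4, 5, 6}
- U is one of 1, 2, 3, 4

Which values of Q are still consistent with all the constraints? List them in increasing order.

The 8 variables draw from only 8 values {1, 2, 3, 4, 5, 6, 7, 8}, so each is used; only T can be 6, hence T = 6.
Among the 7 still-open variables, 7 fits only O (and all 7 values in {1, 2, 3, 4, 5, 7, 8} must be used), so O = 7.
Among the 6 still-open variables, 5 fits only P (and all 6 values in {1, 2, 3, 4, 5, 8} must be used), so P = 5.
N and Q share exactly the 2 values {3, 8}; by pigeonhole those values go to them, so strike 3, 8 from R, S, U.
No further eliminations apply; Q can still be any of 3, 8.

3, 8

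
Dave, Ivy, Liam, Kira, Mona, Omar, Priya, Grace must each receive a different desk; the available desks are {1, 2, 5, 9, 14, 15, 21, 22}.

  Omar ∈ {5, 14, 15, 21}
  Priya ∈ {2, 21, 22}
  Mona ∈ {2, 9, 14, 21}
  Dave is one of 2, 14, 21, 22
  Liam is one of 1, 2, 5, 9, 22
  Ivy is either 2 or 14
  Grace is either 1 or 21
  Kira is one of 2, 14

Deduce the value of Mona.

9

The 8 variables draw from only 8 values {1, 2, 5, 9, 14, 15, 21, 22}, so each is used; only Omar can be 15, hence Omar = 15.
The 7 still-open variables together cover exactly {1, 2, 5, 9, 14, 21, 22} — 7 values for 7 variables — and 5 appears only in Liam's list, so Liam = 5.
Among the 6 still-open variables, 1 fits only Grace (and all 6 values in {1, 2, 9, 14, 21, 22} must be used), so Grace = 1.
Among the 5 still-open variables, 9 fits only Mona (and all 5 values in {2, 9, 14, 21, 22} must be used), so Mona = 9.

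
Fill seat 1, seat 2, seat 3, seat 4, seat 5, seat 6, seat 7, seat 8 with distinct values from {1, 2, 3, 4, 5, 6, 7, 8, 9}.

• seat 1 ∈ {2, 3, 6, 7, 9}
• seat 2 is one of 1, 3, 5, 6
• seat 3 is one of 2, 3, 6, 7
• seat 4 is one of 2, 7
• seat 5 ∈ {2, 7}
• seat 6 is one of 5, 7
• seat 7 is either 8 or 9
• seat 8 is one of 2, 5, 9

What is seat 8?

The 8 variables draw from only 8 values {1, 2, 3, 5, 6, 7, 8, 9}, so each is used; only seat 2 can be 1, hence seat 2 = 1.
The 7 still-open variables draw from only 7 values {2, 3, 5, 6, 7, 8, 9}, so each is used; only seat 7 can be 8, hence seat 7 = 8.
The 2 variables seat 4 and seat 5 are confined to {2, 7}, which locks those values in; drop them from seat 1, seat 3, seat 6, seat 8.
seat 6 must be 5 (only option left). Remove 5 from seat 8.
So seat 8 = 9.

9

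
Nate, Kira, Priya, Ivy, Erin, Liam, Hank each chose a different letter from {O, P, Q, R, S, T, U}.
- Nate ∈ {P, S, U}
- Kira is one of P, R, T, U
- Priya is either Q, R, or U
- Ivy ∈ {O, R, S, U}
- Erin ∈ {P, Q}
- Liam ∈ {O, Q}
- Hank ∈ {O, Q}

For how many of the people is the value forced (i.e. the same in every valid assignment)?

2

The 7 variables draw from only 7 values {O, P, Q, R, S, T, U}, so each is used; only Kira can be T, hence Kira = T.
The 2 variables Liam and Hank are confined to {O, Q}, which locks those values in; drop them from Priya, Ivy, Erin.
Erin has just one choice, so Erin = P. Eliminate P elsewhere: Nate.
Determined: Kira=T, Erin=P. The other people each still have more than one consistent value. That makes 2.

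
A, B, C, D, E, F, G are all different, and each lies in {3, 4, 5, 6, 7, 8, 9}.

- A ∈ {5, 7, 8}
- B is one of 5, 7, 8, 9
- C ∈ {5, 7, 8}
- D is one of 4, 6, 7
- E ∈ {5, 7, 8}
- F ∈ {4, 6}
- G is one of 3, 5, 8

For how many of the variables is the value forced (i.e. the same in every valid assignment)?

2

The 7 variables draw from only 7 values {3, 4, 5, 6, 7, 8, 9}, so each is used; only G can be 3, hence G = 3.
The 6 still-open variables draw from only 6 values {4, 5, 6, 7, 8, 9}, so each is used; only B can be 9, hence B = 9.
A, C, E share exactly the 3 values {5, 7, 8}; by pigeonhole those values go to them, so strike 5, 7, 8 from D.
Determined: B=9, G=3. The other variables each still have more than one consistent value. That makes 2.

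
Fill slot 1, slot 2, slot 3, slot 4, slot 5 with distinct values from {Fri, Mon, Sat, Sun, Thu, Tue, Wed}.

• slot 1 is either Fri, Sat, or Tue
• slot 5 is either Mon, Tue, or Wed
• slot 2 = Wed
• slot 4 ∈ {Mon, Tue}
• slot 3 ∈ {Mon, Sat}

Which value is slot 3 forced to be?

Sat

slot 2 has just one choice, so slot 2 = Wed. Remove Wed from slot 5.
The 4 still-open variables draw from only 4 values {Fri, Mon, Sat, Tue}, so each is used; only slot 1 can be Fri, hence slot 1 = Fri.
The 3 still-open variables draw from only 3 values {Mon, Sat, Tue}, so each is used; only slot 3 can be Sat, hence slot 3 = Sat.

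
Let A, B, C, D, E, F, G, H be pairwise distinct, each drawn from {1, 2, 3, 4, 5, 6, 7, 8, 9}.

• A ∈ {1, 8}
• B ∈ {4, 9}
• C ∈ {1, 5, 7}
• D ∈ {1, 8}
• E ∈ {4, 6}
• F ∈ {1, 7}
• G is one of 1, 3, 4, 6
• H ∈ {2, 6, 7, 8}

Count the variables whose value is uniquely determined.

A and D share exactly the 2 values {1, 8}; by pigeonhole those values go to them, so strike 1, 8 from C, F, G, H.
That leaves F = 7. Remove 7 from C, H.
C's domain is down to {5}, so C = 5.
Determined: C=5, F=7. The other variables each still have more than one consistent value. That makes 2.

2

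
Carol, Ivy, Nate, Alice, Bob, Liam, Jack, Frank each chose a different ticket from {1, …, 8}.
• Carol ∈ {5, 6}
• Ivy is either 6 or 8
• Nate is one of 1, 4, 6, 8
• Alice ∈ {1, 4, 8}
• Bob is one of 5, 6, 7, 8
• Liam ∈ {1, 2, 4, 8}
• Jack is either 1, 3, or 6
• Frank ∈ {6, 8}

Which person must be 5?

The 8 variables draw from only 8 values {1, 2, 3, 4, 5, 6, 7, 8}, so each is used; only Liam can be 2, hence Liam = 2.
The 7 still-open variables draw from only 7 values {1, 3, 4, 5, 6, 7, 8}, so each is used; only Jack can be 3, hence Jack = 3.
Among the 6 still-open variables, 7 fits only Bob (and all 6 values in {1, 4, 5, 6, 7, 8} must be used), so Bob = 7.
Among the 5 still-open variables, 5 fits only Carol (and all 5 values in {1, 4, 5, 6, 8} must be used), so Carol = 5.

Carol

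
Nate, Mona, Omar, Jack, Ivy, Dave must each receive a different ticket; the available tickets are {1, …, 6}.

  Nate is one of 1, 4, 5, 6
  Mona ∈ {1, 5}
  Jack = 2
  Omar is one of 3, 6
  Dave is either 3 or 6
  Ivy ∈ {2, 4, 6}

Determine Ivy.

4

Jack's domain is down to {2}, so Jack = 2. Remove 2 from Ivy.
Omar and Dave share exactly the 2 values {3, 6}; by pigeonhole those values go to them, so strike 3, 6 from Nate, Ivy.
So Ivy = 4.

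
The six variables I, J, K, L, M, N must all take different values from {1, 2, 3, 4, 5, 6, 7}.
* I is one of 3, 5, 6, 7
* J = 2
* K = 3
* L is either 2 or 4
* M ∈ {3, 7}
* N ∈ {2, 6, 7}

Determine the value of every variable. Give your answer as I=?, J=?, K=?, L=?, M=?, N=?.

J has just one choice, so J = 2. So L, N can't be 2.
K must be 3 (only option left). So I, M can't be 3.
That leaves L = 4.
M's domain is down to {7}, so M = 7. Strike 7 from I, N.
N must be 6 (only option left). Eliminate 6 elsewhere: I.
I must be 5 (only option left).

I=5, J=2, K=3, L=4, M=7, N=6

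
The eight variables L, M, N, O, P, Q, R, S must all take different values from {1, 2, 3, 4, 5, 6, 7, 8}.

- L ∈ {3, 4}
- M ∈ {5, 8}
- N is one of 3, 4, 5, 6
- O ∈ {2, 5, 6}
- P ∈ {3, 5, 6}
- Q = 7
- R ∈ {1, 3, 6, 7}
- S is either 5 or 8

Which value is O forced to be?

2

Q has just one choice, so Q = 7. Strike 7 from R.
The 7 still-open variables draw from only 7 values {1, 2, 3, 4, 5, 6, 8}, so each is used; only R can be 1, hence R = 1.
The 6 still-open variables draw from only 6 values {2, 3, 4, 5, 6, 8}, so each is used; only O can be 2, hence O = 2.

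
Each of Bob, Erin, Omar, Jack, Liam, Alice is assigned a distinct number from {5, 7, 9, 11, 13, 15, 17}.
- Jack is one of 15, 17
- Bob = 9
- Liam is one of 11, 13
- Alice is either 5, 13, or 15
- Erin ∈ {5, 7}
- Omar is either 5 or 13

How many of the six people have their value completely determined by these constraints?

1

Bob has just one choice, so Bob = 9.
Determined: Bob=9. The other people each still have more than one consistent value. That makes 1.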